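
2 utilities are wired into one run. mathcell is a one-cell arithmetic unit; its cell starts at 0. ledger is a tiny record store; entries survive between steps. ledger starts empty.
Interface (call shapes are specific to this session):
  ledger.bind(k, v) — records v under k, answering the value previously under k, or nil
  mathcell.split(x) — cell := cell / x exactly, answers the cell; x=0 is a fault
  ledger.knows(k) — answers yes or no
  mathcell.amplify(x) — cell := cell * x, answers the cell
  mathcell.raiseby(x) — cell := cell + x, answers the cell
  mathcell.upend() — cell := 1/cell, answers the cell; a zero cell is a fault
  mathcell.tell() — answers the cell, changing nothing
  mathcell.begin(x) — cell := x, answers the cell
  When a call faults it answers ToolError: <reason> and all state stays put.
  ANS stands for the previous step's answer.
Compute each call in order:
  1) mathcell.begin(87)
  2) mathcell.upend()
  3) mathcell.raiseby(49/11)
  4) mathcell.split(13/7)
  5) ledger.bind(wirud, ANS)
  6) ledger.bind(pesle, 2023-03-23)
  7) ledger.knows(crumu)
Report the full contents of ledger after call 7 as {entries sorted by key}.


>>> begin x: 87
  87
>>> upend
  1/87
>>> raiseby x: 49/11
  4274/957
>>> split x: 13/7
  29918/12441
>>> bind k: wirud v: ANS
  nil
>>> bind k: pesle v: 2023-03-23
  nil
>>> knows k: crumu
  no

Answer: {pesle=2023-03-23, wirud=29918/12441}


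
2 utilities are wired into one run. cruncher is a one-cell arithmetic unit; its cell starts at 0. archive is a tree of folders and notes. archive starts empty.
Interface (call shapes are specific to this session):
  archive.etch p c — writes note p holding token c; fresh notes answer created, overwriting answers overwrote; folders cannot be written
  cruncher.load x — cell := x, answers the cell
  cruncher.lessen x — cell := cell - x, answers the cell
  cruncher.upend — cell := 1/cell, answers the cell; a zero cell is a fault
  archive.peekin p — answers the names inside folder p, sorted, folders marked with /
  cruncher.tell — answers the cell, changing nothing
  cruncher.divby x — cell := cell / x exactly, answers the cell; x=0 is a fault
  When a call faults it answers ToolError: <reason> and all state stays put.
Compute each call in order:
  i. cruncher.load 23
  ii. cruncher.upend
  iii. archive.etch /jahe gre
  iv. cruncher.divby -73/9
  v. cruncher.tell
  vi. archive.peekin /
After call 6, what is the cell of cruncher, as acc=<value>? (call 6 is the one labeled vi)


Answer: acc=-9/1679

Derivation:
% load(x=23) : 23
% upend() : 1/23
% etch(p=/jahe, c=gre) : created
% divby(x=-73/9) : -9/1679
% tell() : -9/1679
% peekin(p=/) : [jahe]


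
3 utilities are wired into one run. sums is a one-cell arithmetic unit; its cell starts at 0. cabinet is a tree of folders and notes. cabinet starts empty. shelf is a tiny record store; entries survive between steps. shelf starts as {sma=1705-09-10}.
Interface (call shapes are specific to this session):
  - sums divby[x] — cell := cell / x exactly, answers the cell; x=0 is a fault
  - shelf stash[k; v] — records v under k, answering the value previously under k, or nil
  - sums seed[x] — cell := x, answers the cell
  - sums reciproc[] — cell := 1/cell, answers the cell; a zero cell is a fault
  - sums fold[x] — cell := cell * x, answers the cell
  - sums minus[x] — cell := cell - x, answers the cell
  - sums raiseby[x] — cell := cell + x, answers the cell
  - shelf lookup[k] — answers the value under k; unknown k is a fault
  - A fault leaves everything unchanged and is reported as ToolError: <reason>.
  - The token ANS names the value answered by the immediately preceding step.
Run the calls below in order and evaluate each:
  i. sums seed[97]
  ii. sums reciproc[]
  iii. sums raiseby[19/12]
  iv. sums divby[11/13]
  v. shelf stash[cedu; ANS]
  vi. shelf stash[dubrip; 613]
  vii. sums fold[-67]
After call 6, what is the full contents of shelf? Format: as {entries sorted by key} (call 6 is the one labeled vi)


>>> sums seed x=97
[out] 97
>>> sums reciproc
[out] 1/97
>>> sums raiseby x=19/12
[out] 1855/1164
>>> sums divby x=11/13
[out] 24115/12804
>>> shelf stash k=cedu v=ANS
[out] nil
>>> shelf stash k=dubrip v=613
[out] nil
>>> sums fold x=-67
[out] -1615705/12804

Answer: {cedu=24115/12804, dubrip=613, sma=1705-09-10}


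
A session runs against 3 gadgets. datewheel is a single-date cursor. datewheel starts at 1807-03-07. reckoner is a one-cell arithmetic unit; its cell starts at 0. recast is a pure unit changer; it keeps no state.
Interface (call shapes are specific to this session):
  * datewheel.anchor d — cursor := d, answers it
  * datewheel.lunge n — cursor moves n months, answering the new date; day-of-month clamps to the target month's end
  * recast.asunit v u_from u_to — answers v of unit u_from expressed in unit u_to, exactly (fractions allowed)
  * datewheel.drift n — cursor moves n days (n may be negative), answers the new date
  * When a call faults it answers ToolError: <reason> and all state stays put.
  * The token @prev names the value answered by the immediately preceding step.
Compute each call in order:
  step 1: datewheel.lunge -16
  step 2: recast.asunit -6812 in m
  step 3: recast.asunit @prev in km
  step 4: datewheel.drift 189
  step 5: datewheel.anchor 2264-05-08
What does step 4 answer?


Act: datewheel.lunge[n→-16]
Obs: 1805-11-07
Act: recast.asunit[v→-6812; u_from→in; u_to→m]
Obs: -216281/1250
Act: recast.asunit[v→@prev; u_from→in; u_to→km]
Obs: -27467687/6250000000
Act: datewheel.drift[n→189]
Obs: 1806-05-15
Act: datewheel.anchor[d→2264-05-08]
Obs: 2264-05-08

Answer: 1806-05-15


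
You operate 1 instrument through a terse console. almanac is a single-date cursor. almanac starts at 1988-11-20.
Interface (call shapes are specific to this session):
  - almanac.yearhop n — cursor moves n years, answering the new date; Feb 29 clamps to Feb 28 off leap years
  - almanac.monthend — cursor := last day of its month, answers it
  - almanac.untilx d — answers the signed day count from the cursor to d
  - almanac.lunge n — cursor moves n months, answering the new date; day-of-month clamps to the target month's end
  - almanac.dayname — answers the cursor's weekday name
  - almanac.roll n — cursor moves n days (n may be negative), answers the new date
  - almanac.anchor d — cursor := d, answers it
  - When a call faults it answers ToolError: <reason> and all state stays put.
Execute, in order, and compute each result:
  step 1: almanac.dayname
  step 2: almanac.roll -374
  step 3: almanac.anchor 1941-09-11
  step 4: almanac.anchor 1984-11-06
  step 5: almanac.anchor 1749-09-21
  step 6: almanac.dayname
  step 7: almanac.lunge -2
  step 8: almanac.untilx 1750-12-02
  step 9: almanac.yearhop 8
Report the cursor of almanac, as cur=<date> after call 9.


~$ almanac.dayname
[out] Sunday
~$ almanac.roll n: -374
[out] 1987-11-12
~$ almanac.anchor d: 1941-09-11
[out] 1941-09-11
~$ almanac.anchor d: 1984-11-06
[out] 1984-11-06
~$ almanac.anchor d: 1749-09-21
[out] 1749-09-21
~$ almanac.dayname
[out] Sunday
~$ almanac.lunge n: -2
[out] 1749-07-21
~$ almanac.untilx d: 1750-12-02
[out] 499
~$ almanac.yearhop n: 8
[out] 1757-07-21

Answer: cur=1757-07-21


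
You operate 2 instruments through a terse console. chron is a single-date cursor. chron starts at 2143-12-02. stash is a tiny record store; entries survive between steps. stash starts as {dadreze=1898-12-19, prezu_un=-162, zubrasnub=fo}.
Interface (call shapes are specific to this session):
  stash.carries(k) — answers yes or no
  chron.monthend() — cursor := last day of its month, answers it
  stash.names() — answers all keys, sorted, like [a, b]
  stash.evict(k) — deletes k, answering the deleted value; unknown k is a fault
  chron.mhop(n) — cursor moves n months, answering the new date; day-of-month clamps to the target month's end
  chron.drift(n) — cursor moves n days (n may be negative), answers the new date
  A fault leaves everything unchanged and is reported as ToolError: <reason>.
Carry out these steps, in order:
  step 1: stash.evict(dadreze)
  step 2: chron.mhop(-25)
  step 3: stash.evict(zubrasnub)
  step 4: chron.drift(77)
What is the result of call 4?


Do: evict[k: dadreze]
See: 1898-12-19
Do: mhop[n: -25]
See: 2141-11-02
Do: evict[k: zubrasnub]
See: fo
Do: drift[n: 77]
See: 2142-01-18

Answer: 2142-01-18


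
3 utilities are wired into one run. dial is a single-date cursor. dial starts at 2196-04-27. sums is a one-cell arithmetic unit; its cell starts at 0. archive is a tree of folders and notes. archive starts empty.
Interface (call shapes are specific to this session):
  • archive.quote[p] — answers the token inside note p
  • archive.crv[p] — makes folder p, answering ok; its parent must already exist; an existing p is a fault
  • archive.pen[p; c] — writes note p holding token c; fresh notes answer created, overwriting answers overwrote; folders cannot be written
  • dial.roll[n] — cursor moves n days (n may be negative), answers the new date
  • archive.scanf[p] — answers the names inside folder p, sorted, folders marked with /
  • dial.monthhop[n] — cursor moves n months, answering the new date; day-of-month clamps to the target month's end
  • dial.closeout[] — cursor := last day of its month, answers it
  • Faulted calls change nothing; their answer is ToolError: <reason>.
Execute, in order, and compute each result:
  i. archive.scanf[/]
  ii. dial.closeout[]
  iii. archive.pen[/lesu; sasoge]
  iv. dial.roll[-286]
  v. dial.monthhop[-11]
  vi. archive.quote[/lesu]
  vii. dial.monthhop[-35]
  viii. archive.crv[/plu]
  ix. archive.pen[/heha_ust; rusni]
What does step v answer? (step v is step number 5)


Answer: 2194-08-19

Derivation:
>>> scanf p→/
:: []
>>> closeout
:: 2196-04-30
>>> pen p→/lesu c→sasoge
:: created
>>> roll n→-286
:: 2195-07-19
>>> monthhop n→-11
:: 2194-08-19
>>> quote p→/lesu
:: sasoge
>>> monthhop n→-35
:: 2191-09-19
>>> crv p→/plu
:: ok
>>> pen p→/heha_ust c→rusni
:: created


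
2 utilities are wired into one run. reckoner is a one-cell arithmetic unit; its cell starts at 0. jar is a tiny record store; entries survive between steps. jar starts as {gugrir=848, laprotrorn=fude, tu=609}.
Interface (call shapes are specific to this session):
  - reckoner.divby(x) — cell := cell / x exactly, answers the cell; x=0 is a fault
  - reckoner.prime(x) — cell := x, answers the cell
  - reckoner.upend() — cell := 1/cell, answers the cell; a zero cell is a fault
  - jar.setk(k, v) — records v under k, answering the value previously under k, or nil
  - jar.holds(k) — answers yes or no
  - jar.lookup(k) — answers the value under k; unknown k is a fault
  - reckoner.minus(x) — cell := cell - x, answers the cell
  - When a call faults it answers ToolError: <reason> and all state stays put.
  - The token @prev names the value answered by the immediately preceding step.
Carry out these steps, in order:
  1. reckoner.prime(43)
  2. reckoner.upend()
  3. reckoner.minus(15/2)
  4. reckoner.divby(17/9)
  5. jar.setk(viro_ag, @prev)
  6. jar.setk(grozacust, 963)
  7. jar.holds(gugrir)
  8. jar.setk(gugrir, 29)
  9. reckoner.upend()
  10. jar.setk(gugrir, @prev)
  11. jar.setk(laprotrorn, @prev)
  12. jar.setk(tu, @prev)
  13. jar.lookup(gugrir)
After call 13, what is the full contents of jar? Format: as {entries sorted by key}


[in] prime x='43'
= 43
[in] upend
= 1/43
[in] minus x='15/2'
= -643/86
[in] divby x='17/9'
= -5787/1462
[in] setk k='viro_ag' v='@prev'
= nil
[in] setk k='grozacust' v='963'
= nil
[in] holds k='gugrir'
= yes
[in] setk k='gugrir' v='29'
= 848
[in] upend
= -1462/5787
[in] setk k='gugrir' v='@prev'
= 29
[in] setk k='laprotrorn' v='@prev'
= fude
[in] setk k='tu' v='@prev'
= 609
[in] lookup k='gugrir'
= -1462/5787

Answer: {grozacust=963, gugrir=-1462/5787, laprotrorn=29, tu=fude, viro_ag=-5787/1462}


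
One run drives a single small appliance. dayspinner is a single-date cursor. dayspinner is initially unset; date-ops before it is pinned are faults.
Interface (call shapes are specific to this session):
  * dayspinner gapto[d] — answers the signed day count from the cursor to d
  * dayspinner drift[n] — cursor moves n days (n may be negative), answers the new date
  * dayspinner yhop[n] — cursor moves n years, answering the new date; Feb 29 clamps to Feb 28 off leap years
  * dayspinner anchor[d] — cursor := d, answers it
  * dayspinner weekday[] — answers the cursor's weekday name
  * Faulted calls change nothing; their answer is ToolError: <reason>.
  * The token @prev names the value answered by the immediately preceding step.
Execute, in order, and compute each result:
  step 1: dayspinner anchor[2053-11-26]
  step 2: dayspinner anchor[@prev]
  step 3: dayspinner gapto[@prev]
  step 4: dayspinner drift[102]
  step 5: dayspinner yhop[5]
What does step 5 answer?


Answer: 2059-03-08

Derivation:
-> dayspinner anchor(d: 2053-11-26)
<- 2053-11-26
-> dayspinner anchor(d: @prev)
<- 2053-11-26
-> dayspinner gapto(d: @prev)
<- 0
-> dayspinner drift(n: 102)
<- 2054-03-08
-> dayspinner yhop(n: 5)
<- 2059-03-08


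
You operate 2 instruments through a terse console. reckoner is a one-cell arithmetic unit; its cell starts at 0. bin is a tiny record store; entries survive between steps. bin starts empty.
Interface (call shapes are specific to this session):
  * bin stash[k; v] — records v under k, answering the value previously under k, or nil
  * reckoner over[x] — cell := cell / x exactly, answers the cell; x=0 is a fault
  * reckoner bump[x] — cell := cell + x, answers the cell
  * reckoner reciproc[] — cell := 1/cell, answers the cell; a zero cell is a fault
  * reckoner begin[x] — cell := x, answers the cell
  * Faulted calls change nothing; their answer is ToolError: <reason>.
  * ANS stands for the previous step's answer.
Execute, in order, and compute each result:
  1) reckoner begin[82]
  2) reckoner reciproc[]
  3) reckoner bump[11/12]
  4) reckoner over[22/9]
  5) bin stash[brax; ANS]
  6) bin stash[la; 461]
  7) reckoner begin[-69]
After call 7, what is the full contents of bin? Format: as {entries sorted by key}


Answer: {brax=1371/3608, la=461}

Derivation:
~$ reckoner begin x=82
[out] 82
~$ reckoner reciproc
[out] 1/82
~$ reckoner bump x=11/12
[out] 457/492
~$ reckoner over x=22/9
[out] 1371/3608
~$ bin stash k=brax v=ANS
[out] nil
~$ bin stash k=la v=461
[out] nil
~$ reckoner begin x=-69
[out] -69


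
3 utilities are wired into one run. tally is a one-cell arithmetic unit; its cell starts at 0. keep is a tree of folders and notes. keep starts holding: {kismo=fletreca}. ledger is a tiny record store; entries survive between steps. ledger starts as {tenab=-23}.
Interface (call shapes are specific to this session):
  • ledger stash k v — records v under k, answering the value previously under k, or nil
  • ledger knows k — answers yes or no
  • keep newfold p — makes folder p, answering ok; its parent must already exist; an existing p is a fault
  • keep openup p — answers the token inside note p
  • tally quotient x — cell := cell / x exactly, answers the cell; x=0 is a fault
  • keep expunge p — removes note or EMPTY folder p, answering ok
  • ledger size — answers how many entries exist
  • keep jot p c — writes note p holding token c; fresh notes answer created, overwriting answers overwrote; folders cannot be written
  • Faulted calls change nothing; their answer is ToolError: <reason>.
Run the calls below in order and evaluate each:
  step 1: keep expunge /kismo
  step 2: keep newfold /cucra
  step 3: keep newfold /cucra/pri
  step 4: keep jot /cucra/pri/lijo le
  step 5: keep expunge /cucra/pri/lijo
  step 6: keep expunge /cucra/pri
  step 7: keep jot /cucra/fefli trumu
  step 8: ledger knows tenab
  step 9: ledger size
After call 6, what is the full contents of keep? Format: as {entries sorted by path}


Answer: {cucra/}

Derivation:
→ keep expunge(p: /kismo)
← ok
→ keep newfold(p: /cucra)
← ok
→ keep newfold(p: /cucra/pri)
← ok
→ keep jot(p: /cucra/pri/lijo, c: le)
← created
→ keep expunge(p: /cucra/pri/lijo)
← ok
→ keep expunge(p: /cucra/pri)
← ok
→ keep jot(p: /cucra/fefli, c: trumu)
← created
→ ledger knows(k: tenab)
← yes
→ ledger size()
← 1


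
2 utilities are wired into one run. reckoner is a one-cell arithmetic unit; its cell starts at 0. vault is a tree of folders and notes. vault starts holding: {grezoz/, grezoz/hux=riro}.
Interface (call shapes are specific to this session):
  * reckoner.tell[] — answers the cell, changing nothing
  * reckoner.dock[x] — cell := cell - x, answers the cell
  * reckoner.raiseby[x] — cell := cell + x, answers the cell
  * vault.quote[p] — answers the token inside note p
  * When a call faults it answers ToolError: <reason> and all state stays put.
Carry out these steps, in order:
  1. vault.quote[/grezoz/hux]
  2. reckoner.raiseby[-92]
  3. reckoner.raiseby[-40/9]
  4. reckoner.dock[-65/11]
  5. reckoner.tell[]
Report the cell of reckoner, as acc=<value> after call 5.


Answer: acc=-8963/99

Derivation:
I run vault.quote passing p=/grezoz/hux, yielding riro.
Calling reckoner.raiseby passing x=-92, and see -92.
I run reckoner.raiseby passing x=-40/9, → -868/9.
Now I run reckoner.dock passing x=-65/11, and see -8963/99.
Using reckoner.tell(), and get -8963/99.


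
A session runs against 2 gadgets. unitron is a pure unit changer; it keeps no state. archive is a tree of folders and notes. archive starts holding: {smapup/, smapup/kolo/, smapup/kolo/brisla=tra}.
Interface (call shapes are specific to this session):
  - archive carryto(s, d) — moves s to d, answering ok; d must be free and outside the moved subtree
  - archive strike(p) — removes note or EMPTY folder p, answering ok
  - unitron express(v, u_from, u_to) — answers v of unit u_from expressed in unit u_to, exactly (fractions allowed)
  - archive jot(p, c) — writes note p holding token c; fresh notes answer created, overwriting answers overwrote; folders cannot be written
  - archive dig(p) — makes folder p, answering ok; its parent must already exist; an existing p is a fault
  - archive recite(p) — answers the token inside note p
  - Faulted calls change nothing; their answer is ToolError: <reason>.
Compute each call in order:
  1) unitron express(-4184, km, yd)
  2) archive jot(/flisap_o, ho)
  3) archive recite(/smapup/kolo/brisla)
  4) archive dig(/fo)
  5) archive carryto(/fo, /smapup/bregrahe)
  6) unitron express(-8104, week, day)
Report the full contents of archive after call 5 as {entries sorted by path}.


Answer: {flisap_o=ho, smapup/, smapup/bregrahe/, smapup/kolo/, smapup/kolo/brisla=tra}

Derivation:
% unitron express(-4184, km, yd) : -5230000000/1143
% archive jot(/flisap_o, ho) : created
% archive recite(/smapup/kolo/brisla) : tra
% archive dig(/fo) : ok
% archive carryto(/fo, /smapup/bregrahe) : ok
% unitron express(-8104, week, day) : -56728


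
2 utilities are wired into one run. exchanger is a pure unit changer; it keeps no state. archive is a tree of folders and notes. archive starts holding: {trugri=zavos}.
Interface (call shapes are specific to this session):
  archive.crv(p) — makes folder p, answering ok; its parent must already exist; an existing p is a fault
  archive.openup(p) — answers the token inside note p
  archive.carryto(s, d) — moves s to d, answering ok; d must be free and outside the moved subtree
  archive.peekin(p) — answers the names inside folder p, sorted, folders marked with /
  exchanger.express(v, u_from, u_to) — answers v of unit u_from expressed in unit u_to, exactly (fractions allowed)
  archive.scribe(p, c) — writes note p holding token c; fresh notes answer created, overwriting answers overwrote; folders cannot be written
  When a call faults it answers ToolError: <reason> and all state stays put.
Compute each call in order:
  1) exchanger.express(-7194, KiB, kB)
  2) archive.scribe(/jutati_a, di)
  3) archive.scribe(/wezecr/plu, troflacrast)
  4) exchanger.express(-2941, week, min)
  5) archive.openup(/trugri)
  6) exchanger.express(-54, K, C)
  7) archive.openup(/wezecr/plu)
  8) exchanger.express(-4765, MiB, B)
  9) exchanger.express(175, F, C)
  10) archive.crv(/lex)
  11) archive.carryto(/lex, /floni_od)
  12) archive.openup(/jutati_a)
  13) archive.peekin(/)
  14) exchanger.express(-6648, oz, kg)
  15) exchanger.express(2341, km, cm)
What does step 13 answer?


I use exchanger.express with v→-7194, u_from→KiB, u_to→kB, which returns -920832/125.
I try archive.scribe with p→/jutati_a, c→di, giving created.
I call archive.scribe with p→/wezecr/plu, c→troflacrast, and get ToolError: no parent.
I call exchanger.express with v→-2941, u_from→week, u_to→min, and observe -29645280.
I use archive.openup with p→/trugri, — result: zavos.
Invoking exchanger.express with v→-54, u_from→K, u_to→C, → -6543/20.
Now I run archive.openup with p→/wezecr/plu, → ToolError: not found.
I call exchanger.express with v→-4765, u_from→MiB, u_to→B, — result: -4996464640.
I run exchanger.express with v→175, u_from→F, u_to→C: 715/9.
I try archive.crv with p→/lex, which returns ok.
Invoking archive.carryto with s→/lex, d→/floni_od, giving ok.
I call archive.openup with p→/jutati_a, giving di.
I try archive.peekin with p→/, and get [floni_od/, jutati_a, trugri].
I call exchanger.express with v→-6648, u_from→oz, u_to→kg, which returns -37693525947/200000000.
I use exchanger.express with v→2341, u_from→km, u_to→cm, — result: 234100000.

Answer: [floni_od/, jutati_a, trugri]


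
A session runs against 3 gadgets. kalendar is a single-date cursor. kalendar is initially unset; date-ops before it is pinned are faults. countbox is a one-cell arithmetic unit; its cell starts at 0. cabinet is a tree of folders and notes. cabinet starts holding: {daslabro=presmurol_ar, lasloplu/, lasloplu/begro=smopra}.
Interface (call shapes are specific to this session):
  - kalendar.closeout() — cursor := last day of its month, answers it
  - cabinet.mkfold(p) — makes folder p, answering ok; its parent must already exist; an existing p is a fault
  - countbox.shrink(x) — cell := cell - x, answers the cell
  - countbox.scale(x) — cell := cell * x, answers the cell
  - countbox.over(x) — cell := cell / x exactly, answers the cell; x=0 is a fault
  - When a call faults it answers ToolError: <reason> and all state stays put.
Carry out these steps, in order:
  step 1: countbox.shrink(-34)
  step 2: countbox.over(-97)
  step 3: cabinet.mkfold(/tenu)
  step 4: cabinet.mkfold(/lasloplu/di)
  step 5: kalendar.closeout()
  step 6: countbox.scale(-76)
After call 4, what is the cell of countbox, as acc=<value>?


Answer: acc=-34/97

Derivation:
>> countbox.shrink(x: -34)
<< 34
>> countbox.over(x: -97)
<< -34/97
>> cabinet.mkfold(p: /tenu)
<< ok
>> cabinet.mkfold(p: /lasloplu/di)
<< ok
>> kalendar.closeout()
<< ToolError: no date set
>> countbox.scale(x: -76)
<< 2584/97


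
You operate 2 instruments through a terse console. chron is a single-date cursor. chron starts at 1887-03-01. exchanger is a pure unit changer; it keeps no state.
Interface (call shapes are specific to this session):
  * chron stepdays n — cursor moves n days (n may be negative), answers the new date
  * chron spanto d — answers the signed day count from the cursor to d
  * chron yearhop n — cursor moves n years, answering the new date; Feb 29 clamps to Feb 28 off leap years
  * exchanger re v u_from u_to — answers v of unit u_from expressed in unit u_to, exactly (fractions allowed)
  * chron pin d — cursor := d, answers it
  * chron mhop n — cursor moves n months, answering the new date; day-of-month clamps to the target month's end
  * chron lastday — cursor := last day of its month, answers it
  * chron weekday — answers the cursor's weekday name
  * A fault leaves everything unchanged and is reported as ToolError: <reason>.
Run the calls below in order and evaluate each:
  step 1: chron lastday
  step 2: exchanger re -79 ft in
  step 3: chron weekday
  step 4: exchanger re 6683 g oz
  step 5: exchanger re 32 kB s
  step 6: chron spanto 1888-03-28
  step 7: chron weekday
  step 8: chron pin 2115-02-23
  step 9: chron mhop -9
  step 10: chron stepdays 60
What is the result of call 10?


Answer: 2114-07-22

Derivation:
·→ chron lastday()
·← 1887-03-31
·→ exchanger re(-79, ft, in)
·← -948
·→ chron weekday()
·← Thursday
·→ exchanger re(6683, g, oz)
·← 10692800000/45359237
·→ exchanger re(32, kB, s)
·← ToolError: incompatible units
·→ chron spanto(1888-03-28)
·← 363
·→ chron weekday()
·← Thursday
·→ chron pin(2115-02-23)
·← 2115-02-23
·→ chron mhop(-9)
·← 2114-05-23
·→ chron stepdays(60)
·← 2114-07-22


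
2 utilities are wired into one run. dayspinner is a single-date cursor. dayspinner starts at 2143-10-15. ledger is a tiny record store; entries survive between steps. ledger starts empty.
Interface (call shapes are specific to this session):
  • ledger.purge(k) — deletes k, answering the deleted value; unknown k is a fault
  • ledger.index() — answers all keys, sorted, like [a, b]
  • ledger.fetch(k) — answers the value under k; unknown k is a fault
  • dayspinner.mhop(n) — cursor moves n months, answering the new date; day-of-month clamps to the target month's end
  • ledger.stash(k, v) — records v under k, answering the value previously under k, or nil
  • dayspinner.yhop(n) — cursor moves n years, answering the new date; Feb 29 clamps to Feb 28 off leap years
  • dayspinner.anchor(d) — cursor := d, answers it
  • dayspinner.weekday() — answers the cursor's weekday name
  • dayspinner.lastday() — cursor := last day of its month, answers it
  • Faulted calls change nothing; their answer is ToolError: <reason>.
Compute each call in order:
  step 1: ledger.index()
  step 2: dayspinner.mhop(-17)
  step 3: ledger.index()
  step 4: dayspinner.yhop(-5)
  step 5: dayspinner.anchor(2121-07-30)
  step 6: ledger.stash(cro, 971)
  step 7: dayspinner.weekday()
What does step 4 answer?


·→ ledger.index()
·← []
·→ dayspinner.mhop(n='-17')
·← 2142-05-15
·→ ledger.index()
·← []
·→ dayspinner.yhop(n='-5')
·← 2137-05-15
·→ dayspinner.anchor(d='2121-07-30')
·← 2121-07-30
·→ ledger.stash(k='cro', v='971')
·← nil
·→ dayspinner.weekday()
·← Wednesday

Answer: 2137-05-15


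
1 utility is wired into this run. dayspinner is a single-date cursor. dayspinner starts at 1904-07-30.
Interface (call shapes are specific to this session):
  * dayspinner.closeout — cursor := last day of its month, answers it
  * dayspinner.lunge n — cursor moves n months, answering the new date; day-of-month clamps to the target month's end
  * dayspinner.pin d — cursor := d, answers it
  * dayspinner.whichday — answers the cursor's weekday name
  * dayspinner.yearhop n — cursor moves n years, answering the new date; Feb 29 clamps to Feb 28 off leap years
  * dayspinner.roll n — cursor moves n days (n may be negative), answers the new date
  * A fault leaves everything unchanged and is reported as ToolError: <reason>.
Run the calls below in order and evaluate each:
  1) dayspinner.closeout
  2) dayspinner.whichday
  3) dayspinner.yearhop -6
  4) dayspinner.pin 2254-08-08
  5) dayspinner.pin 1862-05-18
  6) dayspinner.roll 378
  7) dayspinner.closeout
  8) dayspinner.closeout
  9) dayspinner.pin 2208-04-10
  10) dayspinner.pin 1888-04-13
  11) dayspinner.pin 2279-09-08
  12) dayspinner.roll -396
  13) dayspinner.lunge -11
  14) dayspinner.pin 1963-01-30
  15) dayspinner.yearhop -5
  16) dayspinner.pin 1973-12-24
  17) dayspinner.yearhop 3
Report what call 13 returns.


-> closeout()
<- 1904-07-31
-> whichday()
<- Sunday
-> yearhop(-6)
<- 1898-07-31
-> pin(2254-08-08)
<- 2254-08-08
-> pin(1862-05-18)
<- 1862-05-18
-> roll(378)
<- 1863-05-31
-> closeout()
<- 1863-05-31
-> closeout()
<- 1863-05-31
-> pin(2208-04-10)
<- 2208-04-10
-> pin(1888-04-13)
<- 1888-04-13
-> pin(2279-09-08)
<- 2279-09-08
-> roll(-396)
<- 2278-08-08
-> lunge(-11)
<- 2277-09-08
-> pin(1963-01-30)
<- 1963-01-30
-> yearhop(-5)
<- 1958-01-30
-> pin(1973-12-24)
<- 1973-12-24
-> yearhop(3)
<- 1976-12-24

Answer: 2277-09-08


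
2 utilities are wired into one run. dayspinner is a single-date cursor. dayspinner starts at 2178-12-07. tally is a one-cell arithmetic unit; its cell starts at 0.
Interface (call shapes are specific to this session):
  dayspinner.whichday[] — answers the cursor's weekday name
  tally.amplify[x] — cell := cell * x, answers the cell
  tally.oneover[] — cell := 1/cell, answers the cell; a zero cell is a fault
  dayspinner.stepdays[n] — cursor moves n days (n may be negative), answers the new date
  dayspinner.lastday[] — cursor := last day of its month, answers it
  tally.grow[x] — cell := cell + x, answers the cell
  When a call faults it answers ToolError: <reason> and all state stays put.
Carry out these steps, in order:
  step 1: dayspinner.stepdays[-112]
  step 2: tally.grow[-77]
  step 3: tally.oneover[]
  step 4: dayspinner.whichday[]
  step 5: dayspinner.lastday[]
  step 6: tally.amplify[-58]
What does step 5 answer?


Do: dayspinner.stepdays[n='-112']
See: 2178-08-17
Do: tally.grow[x='-77']
See: -77
Do: tally.oneover[]
See: -1/77
Do: dayspinner.whichday[]
See: Monday
Do: dayspinner.lastday[]
See: 2178-08-31
Do: tally.amplify[x='-58']
See: 58/77

Answer: 2178-08-31


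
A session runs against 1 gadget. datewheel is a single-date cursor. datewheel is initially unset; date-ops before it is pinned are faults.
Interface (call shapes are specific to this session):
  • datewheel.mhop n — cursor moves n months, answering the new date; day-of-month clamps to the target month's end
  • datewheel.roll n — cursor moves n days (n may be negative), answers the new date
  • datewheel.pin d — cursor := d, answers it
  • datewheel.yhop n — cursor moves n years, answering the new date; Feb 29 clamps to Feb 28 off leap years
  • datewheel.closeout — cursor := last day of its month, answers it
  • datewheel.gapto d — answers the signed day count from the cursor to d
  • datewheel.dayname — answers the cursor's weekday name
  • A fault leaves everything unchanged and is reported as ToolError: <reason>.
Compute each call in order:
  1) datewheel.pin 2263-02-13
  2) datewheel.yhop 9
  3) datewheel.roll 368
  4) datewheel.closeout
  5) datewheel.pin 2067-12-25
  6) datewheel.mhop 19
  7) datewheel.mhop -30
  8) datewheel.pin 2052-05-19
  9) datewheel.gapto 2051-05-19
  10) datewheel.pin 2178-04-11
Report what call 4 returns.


Answer: 2273-02-28

Derivation:
>>> pin d='2263-02-13'
= 2263-02-13
>>> yhop n='9'
= 2272-02-13
>>> roll n='368'
= 2273-02-15
>>> closeout
= 2273-02-28
>>> pin d='2067-12-25'
= 2067-12-25
>>> mhop n='19'
= 2069-07-25
>>> mhop n='-30'
= 2067-01-25
>>> pin d='2052-05-19'
= 2052-05-19
>>> gapto d='2051-05-19'
= -366
>>> pin d='2178-04-11'
= 2178-04-11


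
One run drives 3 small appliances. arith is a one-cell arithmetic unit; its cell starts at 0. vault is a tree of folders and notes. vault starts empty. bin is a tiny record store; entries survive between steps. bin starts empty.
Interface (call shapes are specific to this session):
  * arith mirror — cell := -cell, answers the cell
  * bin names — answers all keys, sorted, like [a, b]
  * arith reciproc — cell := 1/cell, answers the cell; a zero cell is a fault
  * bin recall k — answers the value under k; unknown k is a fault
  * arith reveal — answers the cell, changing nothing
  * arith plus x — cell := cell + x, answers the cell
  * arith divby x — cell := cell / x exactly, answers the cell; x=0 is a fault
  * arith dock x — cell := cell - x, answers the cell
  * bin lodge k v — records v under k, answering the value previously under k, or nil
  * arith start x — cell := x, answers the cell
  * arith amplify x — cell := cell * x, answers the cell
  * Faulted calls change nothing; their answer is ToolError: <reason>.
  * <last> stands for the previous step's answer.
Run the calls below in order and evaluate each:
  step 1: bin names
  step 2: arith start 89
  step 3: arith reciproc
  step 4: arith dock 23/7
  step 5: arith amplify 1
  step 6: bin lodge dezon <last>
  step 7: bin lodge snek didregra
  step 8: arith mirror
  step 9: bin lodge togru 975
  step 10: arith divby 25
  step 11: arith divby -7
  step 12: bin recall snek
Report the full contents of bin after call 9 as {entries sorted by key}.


==> bin names()
<== []
==> arith start(x→89)
<== 89
==> arith reciproc()
<== 1/89
==> arith dock(x→23/7)
<== -2040/623
==> arith amplify(x→1)
<== -2040/623
==> bin lodge(k→dezon, v→<last>)
<== nil
==> bin lodge(k→snek, v→didregra)
<== nil
==> arith mirror()
<== 2040/623
==> bin lodge(k→togru, v→975)
<== nil
==> arith divby(x→25)
<== 408/3115
==> arith divby(x→-7)
<== -408/21805
==> bin recall(k→snek)
<== didregra

Answer: {dezon=-2040/623, snek=didregra, togru=975}


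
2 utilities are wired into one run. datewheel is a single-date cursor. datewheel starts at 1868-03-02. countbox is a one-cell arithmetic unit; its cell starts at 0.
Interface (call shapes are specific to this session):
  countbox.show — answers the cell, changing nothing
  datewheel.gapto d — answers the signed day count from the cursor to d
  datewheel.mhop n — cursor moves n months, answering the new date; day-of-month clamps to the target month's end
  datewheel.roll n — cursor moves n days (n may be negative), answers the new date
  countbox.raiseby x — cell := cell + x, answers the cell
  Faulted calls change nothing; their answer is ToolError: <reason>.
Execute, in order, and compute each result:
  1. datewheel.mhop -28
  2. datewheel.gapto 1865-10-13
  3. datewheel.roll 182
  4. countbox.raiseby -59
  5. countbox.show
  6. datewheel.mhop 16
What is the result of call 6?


Answer: 1867-09-03

Derivation:
Step: datewheel.mhop[n: -28]
Result: 1865-11-02
Step: datewheel.gapto[d: 1865-10-13]
Result: -20
Step: datewheel.roll[n: 182]
Result: 1866-05-03
Step: countbox.raiseby[x: -59]
Result: -59
Step: countbox.show[]
Result: -59
Step: datewheel.mhop[n: 16]
Result: 1867-09-03


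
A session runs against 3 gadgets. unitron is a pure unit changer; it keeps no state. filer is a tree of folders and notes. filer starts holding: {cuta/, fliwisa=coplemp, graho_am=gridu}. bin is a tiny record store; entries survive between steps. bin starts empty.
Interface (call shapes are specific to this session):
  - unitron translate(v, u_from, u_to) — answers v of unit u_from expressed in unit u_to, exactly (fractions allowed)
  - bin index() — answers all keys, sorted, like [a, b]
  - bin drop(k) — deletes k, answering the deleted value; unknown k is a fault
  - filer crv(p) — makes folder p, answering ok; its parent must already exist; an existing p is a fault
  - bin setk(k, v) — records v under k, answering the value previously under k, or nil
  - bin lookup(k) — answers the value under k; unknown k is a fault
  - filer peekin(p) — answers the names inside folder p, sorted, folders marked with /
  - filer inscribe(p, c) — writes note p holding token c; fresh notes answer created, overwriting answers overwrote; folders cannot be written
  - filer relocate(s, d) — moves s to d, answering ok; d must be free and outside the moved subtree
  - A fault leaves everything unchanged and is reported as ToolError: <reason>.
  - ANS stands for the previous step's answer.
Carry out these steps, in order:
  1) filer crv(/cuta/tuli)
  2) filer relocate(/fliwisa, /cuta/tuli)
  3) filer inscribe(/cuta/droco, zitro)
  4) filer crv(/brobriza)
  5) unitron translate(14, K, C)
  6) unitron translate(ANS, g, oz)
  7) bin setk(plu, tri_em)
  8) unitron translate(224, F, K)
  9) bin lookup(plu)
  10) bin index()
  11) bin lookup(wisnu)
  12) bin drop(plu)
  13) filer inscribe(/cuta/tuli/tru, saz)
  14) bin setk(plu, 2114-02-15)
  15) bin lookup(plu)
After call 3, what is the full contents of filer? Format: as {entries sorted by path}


Answer: {cuta/, cuta/droco=zitro, cuta/tuli/, fliwisa=coplemp, graho_am=gridu}

Derivation:
>> filer crv(p: /cuta/tuli)
<< ok
>> filer relocate(s: /fliwisa, d: /cuta/tuli)
<< ToolError: exists
>> filer inscribe(p: /cuta/droco, c: zitro)
<< created
>> filer crv(p: /brobriza)
<< ok
>> unitron translate(v: 14, u_from: K, u_to: C)
<< -5183/20
>> unitron translate(v: ANS, u_from: g, u_to: oz)
<< -414640000/45359237
>> bin setk(k: plu, v: tri_em)
<< nil
>> unitron translate(v: 224, u_from: F, u_to: K)
<< 22789/60
>> bin lookup(k: plu)
<< tri_em
>> bin index()
<< [plu]
>> bin lookup(k: wisnu)
<< ToolError: no such key wisnu
>> bin drop(k: plu)
<< tri_em
>> filer inscribe(p: /cuta/tuli/tru, c: saz)
<< created
>> bin setk(k: plu, v: 2114-02-15)
<< nil
>> bin lookup(k: plu)
<< 2114-02-15


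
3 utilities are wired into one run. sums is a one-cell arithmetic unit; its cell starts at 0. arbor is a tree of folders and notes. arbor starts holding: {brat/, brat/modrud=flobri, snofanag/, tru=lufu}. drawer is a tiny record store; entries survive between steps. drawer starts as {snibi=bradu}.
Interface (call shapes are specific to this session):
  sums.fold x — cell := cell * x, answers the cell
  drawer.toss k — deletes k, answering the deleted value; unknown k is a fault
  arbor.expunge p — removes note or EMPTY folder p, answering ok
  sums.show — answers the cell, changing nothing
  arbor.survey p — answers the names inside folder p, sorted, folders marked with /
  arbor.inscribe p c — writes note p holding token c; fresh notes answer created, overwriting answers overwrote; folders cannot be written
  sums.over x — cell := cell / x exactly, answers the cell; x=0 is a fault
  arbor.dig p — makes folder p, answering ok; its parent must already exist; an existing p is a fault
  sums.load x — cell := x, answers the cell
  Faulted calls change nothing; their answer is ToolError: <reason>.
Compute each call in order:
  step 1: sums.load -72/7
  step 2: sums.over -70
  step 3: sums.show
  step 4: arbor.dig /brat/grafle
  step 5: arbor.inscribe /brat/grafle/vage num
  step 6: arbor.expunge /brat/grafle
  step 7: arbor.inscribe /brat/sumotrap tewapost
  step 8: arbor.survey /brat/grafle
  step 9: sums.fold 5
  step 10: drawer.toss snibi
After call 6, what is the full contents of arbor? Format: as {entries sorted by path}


I use sums.load passing x→-72/7, and observe -72/7.
I invoke sums.over passing x→-70, giving 36/245.
Next I call sums.show(), giving 36/245.
I try arbor.dig passing p→/brat/grafle, and get ok.
I invoke arbor.inscribe passing p→/brat/grafle/vage, c→num, and get created.
Using arbor.expunge passing p→/brat/grafle, yielding ToolError: not empty.
I invoke arbor.inscribe passing p→/brat/sumotrap, c→tewapost, giving created.
Now I run arbor.survey passing p→/brat/grafle, giving [vage].
Then sums.fold passing x→5, and see 36/49.
I use drawer.toss passing k→snibi: bradu.

Answer: {brat/, brat/grafle/, brat/grafle/vage=num, brat/modrud=flobri, snofanag/, tru=lufu}


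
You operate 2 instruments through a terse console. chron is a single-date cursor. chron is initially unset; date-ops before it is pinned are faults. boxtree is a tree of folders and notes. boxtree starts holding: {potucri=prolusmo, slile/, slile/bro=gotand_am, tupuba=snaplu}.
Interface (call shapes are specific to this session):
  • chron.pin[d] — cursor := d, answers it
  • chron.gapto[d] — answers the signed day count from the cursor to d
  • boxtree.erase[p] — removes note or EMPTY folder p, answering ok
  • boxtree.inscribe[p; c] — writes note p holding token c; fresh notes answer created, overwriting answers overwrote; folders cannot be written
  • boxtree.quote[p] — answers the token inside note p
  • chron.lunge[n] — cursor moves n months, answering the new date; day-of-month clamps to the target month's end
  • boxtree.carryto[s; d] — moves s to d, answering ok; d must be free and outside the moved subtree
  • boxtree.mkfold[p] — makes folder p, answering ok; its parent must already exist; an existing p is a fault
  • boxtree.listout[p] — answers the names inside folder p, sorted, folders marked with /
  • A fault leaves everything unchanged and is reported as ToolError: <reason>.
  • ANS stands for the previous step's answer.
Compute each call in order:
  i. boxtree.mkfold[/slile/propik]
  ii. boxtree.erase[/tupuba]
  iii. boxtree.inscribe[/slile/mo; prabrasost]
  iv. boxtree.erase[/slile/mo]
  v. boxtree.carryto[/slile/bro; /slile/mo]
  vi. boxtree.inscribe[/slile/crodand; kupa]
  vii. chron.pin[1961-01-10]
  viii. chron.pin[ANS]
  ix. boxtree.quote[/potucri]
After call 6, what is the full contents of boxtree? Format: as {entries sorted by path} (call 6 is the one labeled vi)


% 1. mkfold(p: /slile/propik) : ok
% 2. erase(p: /tupuba) : ok
% 3. inscribe(p: /slile/mo, c: prabrasost) : created
% 4. erase(p: /slile/mo) : ok
% 5. carryto(s: /slile/bro, d: /slile/mo) : ok
% 6. inscribe(p: /slile/crodand, c: kupa) : created
% 7. pin(d: 1961-01-10) : 1961-01-10
% 8. pin(d: ANS) : 1961-01-10
% 9. quote(p: /potucri) : prolusmo

Answer: {potucri=prolusmo, slile/, slile/crodand=kupa, slile/mo=gotand_am, slile/propik/}
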